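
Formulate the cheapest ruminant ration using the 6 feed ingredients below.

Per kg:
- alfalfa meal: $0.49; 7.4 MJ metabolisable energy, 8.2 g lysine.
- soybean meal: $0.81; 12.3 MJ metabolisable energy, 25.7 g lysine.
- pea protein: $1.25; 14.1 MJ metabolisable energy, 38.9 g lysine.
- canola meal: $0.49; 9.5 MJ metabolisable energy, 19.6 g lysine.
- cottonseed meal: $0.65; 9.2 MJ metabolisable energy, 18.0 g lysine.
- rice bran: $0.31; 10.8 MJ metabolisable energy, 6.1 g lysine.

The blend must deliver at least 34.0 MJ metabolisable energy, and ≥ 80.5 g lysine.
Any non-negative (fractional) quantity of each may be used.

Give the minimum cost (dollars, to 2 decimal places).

$2.01

This is a linear program. Let x1 = kg of alfalfa meal, x2 = kg of soybean meal, x3 = kg of pea protein, x4 = kg of canola meal, x5 = kg of cottonseed meal, x6 = kg of rice bran.
Minimize 0.49x1 + 0.81x2 + 1.25x3 + 0.49x4 + 0.65x5 + 0.31x6 s.t.:
  7.4x1 + 12.3x2 + 14.1x3 + 9.5x4 + 9.2x5 + 10.8x6 ≥ 34   (metabolisable energy)
  8.2x1 + 25.7x2 + 38.9x3 + 19.6x4 + 18x5 + 6.1x6 ≥ 80.5   (lysine)
  x1, x2, x3, x4, x5, x6 ≥ 0.
The minimum-cost mix takes nothing from alfalfa meal, soybean meal, pea protein, cottonseed meal, rice bran — only canola meal. The lysine requirement is met with equality.
So canola meal = 4.107 kg.
Cost = 0.49·4.107 = 2.0124.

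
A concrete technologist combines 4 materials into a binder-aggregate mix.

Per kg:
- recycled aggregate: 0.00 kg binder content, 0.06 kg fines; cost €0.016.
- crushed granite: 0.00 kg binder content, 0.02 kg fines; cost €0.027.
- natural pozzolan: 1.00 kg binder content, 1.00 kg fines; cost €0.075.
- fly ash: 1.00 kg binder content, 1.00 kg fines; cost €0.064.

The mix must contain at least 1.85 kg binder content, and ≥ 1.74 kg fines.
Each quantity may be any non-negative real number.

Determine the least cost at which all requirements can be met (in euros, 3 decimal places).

Let x1 = kg of recycled aggregate, x2 = kg of crushed granite, x3 = kg of natural pozzolan, x4 = kg of fly ash.
Minimise 0.016x1 + 0.027x2 + 0.075x3 + 0.064x4 s.t.:
  1x3 + 1x4 ≥ 1.85   (binder content)
  0.06x1 + 0.02x2 + 1x3 + 1x4 ≥ 1.74   (fines)
  x1, x2, x3, x4 ≥ 0.
The minimum-cost mix takes nothing from recycled aggregate, crushed granite, natural pozzolan — only fly ash. There the binder content constraint is tight.
Optimal quantities: fly ash = 1.85 kg.
Total cost: 0.064·1.85 = 0.11840.

€0.118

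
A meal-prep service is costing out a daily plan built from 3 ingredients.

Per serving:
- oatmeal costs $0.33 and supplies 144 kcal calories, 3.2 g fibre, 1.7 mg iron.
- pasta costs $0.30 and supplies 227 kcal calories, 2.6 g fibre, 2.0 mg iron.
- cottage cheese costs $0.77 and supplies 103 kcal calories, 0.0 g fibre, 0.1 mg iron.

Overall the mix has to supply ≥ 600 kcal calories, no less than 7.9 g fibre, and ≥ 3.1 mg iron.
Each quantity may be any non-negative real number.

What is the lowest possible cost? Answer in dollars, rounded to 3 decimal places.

This is a linear program. Let x1 = servings of oatmeal, x2 = servings of pasta, x3 = servings of cottage cheese.
Minimize 0.33x1 + 0.3x2 + 0.77x3 subject to:
  144x1 + 227x2 + 103x3 ≥ 600   (calories)
  3.2x1 + 2.6x2 ≥ 7.9   (fibre)
  1.7x1 + 2x2 + 0.1x3 ≥ 3.1   (iron)
  x1, x2, x3 ≥ 0.
The cheapest feasible vertex uses only oatmeal, pasta; cottage cheese is not used. Binding constraints: calories and fibre.
Optimal quantities: oatmeal = 0.6628 servings, pasta = 2.223 servings.
Total cost: 0.33·0.6628 + 0.3·2.223 = 0.88562.

$0.886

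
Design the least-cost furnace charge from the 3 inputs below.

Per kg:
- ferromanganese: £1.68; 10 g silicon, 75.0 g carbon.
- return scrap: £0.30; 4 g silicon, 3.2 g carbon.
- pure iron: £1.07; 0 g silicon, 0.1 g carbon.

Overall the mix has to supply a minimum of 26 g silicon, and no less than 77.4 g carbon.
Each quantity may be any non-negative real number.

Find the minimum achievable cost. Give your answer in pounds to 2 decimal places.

Set it up as a linear program. Let x1 = kg of ferromanganese, x2 = kg of return scrap, x3 = kg of pure iron.
min 1.68x1 + 0.3x2 + 1.07x3 with:
  10x1 + 4x2 ≥ 26   (silicon)
  75x1 + 3.2x2 + 0.1x3 ≥ 77.4   (carbon)
  x1, x2, x3 ≥ 0.
The cheapest feasible vertex uses only ferromanganese, return scrap; pure iron is not used. The silicon and carbon requirements are met with equality.
Solving gives x1 = 0.8448, x2 = 4.388.
Total cost: 1.68·0.8448 + 0.3·4.388 = 2.7357.

£2.74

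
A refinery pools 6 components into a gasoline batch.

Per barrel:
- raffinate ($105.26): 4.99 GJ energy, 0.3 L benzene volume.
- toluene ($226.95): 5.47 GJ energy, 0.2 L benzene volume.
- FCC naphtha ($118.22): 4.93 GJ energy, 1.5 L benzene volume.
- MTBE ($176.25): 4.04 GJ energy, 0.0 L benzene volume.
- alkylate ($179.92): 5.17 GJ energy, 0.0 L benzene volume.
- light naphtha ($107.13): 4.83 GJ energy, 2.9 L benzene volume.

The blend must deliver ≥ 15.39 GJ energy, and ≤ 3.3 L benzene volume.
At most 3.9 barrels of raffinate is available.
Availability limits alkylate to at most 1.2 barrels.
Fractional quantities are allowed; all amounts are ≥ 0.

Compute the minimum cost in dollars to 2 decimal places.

$324.64

This is a linear program. Let x1 = barrels of raffinate, x2 = barrels of toluene, x3 = barrels of FCC naphtha, x4 = barrels of MTBE, x5 = barrels of alkylate, x6 = barrels of light naphtha.
Minimize 105.26x1 + 226.95x2 + 118.22x3 + 176.25x4 + 179.92x5 + 107.13x6 s.t.:
  4.99x1 + 5.47x2 + 4.93x3 + 4.04x4 + 5.17x5 + 4.83x6 ≥ 15.39   (energy)
  0.3x1 + 0.2x2 + 1.5x3 + 2.9x6 ≤ 3.3   (benzene volume)
  x1 ≤ 3.9
  x5 ≤ 1.2
  x1, x2, x3, x4, x5, x6 ≥ 0.
The optimal basis is {raffinate}; toluene, FCC naphtha, MTBE, alkylate, light naphtha drop out. Binding constraint: energy.
So raffinate = 3.0842 barrels.
Cost = 105.26·3.0842 = 324.6429.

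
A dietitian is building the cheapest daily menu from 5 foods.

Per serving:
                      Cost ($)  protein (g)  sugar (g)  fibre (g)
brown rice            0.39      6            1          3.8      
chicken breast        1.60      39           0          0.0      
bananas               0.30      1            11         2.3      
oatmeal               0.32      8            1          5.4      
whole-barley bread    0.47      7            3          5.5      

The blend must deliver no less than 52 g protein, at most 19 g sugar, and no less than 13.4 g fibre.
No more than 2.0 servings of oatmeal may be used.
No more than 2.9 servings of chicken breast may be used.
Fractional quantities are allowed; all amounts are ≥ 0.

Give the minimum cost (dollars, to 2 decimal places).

$2.20

Let x1 = servings of brown rice, x2 = servings of chicken breast, x3 = servings of bananas, x4 = servings of oatmeal, x5 = servings of whole-barley bread.
min 0.39x1 + 1.6x2 + 0.3x3 + 0.32x4 + 0.47x5 s.t.:
  6x1 + 39x2 + 1x3 + 8x4 + 7x5 ≥ 52   (protein)
  1x1 + 11x3 + 1x4 + 3x5 ≤ 19   (sugar)
  3.8x1 + 2.3x3 + 5.4x4 + 5.5x5 ≥ 13.4   (fibre)
  x4 ≤ 2
  x2 ≤ 2.9
  x1, x2, x3, x4, x5 ≥ 0.
At the optimum only chicken breast, oatmeal, whole-barley bread are positive (brown rice, bananas = 0). Binding constraints: protein, fibre, the oatmeal cap.
Solving gives x2 = 0.8382, x4 = 2, x5 = 0.4727.
Cost = 1.6·0.8382 + 0.32·2 + 0.47·0.4727 = 2.2033.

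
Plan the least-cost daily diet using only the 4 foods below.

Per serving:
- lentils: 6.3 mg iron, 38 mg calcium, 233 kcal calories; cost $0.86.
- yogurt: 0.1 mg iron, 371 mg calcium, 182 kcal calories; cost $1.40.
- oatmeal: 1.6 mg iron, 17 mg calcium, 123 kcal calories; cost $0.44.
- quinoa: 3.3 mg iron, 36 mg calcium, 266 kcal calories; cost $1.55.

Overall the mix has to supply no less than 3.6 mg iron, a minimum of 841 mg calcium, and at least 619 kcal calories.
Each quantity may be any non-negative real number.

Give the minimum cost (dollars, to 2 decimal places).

Let x1 = servings of lentils, x2 = servings of yogurt, x3 = servings of oatmeal, x4 = servings of quinoa.
min 0.86x1 + 1.4x2 + 0.44x3 + 1.55x4 with:
  6.3x1 + 0.1x2 + 1.6x3 + 3.3x4 ≥ 3.6   (iron)
  38x1 + 371x2 + 17x3 + 36x4 ≥ 841   (calcium)
  233x1 + 182x2 + 123x3 + 266x4 ≥ 619   (calories)
  x1, x2, x3, x4 ≥ 0.
The cheapest feasible vertex uses only lentils, yogurt, oatmeal; quinoa is not used. There the iron, calcium, calories constraints are tight.
That vertex is x1 = 0.1515, x2 = 2.182, x3 = 1.517.
Hence cost = 0.86·0.1515 + 1.4·2.182 + 0.44·1.517 = $3.8526.

$3.85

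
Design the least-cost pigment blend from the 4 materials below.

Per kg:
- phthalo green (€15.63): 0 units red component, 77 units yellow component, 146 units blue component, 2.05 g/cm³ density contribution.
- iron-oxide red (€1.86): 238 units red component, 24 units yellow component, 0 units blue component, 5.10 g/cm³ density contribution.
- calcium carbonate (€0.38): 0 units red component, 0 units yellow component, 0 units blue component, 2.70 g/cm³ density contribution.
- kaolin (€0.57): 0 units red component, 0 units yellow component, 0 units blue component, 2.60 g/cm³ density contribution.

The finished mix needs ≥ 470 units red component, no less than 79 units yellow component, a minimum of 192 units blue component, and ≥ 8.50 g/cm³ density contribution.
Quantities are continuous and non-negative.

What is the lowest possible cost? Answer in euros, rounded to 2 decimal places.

This is a linear program. Let x1 = kg of phthalo green, x2 = kg of iron-oxide red, x3 = kg of calcium carbonate, x4 = kg of kaolin.
Minimise 15.63x1 + 1.86x2 + 0.38x3 + 0.57x4 subject to:
  238x2 ≥ 470   (red component)
  77x1 + 24x2 ≥ 79   (yellow component)
  146x1 ≥ 192   (blue component)
  2.05x1 + 5.1x2 + 2.7x3 + 2.6x4 ≥ 8.5   (density contribution)
  x1, x2, x3, x4 ≥ 0.
The cheapest feasible vertex uses only phthalo green, iron-oxide red; calcium carbonate, kaolin are not used. The red component and blue component requirements are met with equality.
That vertex is x1 = 1.315, x2 = 1.975.
Hence cost = 15.63·1.315 + 1.86·1.975 = €24.2270.

€24.23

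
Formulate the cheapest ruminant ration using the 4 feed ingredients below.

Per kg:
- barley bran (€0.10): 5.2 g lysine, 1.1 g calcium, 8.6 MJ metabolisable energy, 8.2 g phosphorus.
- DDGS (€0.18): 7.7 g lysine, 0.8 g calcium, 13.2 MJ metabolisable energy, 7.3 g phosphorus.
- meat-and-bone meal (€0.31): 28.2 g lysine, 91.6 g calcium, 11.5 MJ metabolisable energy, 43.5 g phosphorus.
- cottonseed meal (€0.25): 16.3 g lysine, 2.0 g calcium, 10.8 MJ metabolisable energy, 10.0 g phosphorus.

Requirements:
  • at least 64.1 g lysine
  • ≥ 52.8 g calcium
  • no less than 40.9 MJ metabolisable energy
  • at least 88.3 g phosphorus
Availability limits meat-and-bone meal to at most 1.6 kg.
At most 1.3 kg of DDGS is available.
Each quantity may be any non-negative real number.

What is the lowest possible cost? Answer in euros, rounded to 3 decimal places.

€0.826

This is a linear program. Let x1 = kg of barley bran, x2 = kg of DDGS, x3 = kg of meat-and-bone meal, x4 = kg of cottonseed meal.
Minimize 0.1x1 + 0.18x2 + 0.31x3 + 0.25x4 subject to:
  5.2x1 + 7.7x2 + 28.2x3 + 16.3x4 ≥ 64.1   (lysine)
  1.1x1 + 0.8x2 + 91.6x3 + 2x4 ≥ 52.8   (calcium)
  8.6x1 + 13.2x2 + 11.5x3 + 10.8x4 ≥ 40.9   (metabolisable energy)
  8.2x1 + 7.3x2 + 43.5x3 + 10x4 ≥ 88.3   (phosphorus)
  x3 ≤ 1.6
  x2 ≤ 1.3
  x1, x2, x3, x4 ≥ 0.
The minimum-cost mix takes nothing from DDGS — only barley bran, meat-and-bone meal, cottonseed meal. Binding constraints: lysine, metabolisable energy, the meat-and-bone meal cap.
Solving gives x1 = 1.925, x3 = 1.6, x4 = 0.5502.
Hence cost = 0.1·1.925 + 0.31·1.6 + 0.25·0.5502 = €0.82605.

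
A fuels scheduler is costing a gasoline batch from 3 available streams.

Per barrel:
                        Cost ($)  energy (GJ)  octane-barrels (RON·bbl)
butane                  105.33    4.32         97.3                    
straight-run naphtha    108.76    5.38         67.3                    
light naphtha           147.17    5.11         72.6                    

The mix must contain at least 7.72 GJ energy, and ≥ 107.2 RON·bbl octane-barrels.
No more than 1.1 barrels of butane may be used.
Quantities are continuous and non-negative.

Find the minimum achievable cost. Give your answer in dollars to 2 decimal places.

Treat it as an LP. Let x1 = barrels of butane, x2 = barrels of straight-run naphtha, x3 = barrels of light naphtha.
Minimize 105.33x1 + 108.76x2 + 147.17x3 s.t.:
  4.32x1 + 5.38x2 + 5.11x3 ≥ 7.72   (energy)
  97.3x1 + 67.3x2 + 72.6x3 ≥ 107.2   (octane-barrels)
  x1 ≤ 1.1
  x1, x2, x3 ≥ 0.
The cheapest feasible vertex uses only butane, straight-run naphtha; light naphtha is not used. Binding constraints: energy and octane-barrels.
Solving gives x1 = 0.24568, x2 = 1.2377.
Cost = 105.33·0.24568 + 108.76·1.2377 = 160.4897.

$160.49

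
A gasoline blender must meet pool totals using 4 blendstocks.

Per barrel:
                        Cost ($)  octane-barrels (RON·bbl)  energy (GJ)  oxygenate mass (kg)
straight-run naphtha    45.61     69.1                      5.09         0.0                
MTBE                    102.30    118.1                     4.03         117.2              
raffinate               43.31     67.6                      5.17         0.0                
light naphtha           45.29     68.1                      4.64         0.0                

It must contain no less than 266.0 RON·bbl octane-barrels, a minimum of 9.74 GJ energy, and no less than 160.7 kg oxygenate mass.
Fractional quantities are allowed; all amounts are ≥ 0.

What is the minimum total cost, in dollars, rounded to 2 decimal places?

$206.94

Let x1 = barrels of straight-run naphtha, x2 = barrels of MTBE, x3 = barrels of raffinate, x4 = barrels of light naphtha.
Minimise 45.61x1 + 102.3x2 + 43.31x3 + 45.29x4 subject to:
  69.1x1 + 118.1x2 + 67.6x3 + 68.1x4 ≥ 266   (octane-barrels)
  5.09x1 + 4.03x2 + 5.17x3 + 4.64x4 ≥ 9.74   (energy)
  117.2x2 ≥ 160.7   (oxygenate mass)
  x1, x2, x3, x4 ≥ 0.
The cheapest feasible vertex uses only MTBE, raffinate; straight-run naphtha, light naphtha are not used. There the octane-barrels and oxygenate mass constraints are tight.
That vertex is x2 = 1.37116, x3 = 1.53944.
Hence cost = 102.3·1.37116 + 43.31·1.53944 = $206.9428.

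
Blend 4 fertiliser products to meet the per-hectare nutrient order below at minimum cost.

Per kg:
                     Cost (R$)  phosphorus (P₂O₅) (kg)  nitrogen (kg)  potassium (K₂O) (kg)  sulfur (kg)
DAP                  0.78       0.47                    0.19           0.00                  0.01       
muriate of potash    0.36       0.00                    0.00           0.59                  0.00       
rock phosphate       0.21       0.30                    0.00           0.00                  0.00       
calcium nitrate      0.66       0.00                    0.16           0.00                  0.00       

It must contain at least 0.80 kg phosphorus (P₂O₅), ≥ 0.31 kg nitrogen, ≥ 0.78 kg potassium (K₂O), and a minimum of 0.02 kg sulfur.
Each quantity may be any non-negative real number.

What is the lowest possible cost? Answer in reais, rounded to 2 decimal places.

Treat it as an LP. Let x1 = kg of DAP, x2 = kg of muriate of potash, x3 = kg of rock phosphate, x4 = kg of calcium nitrate.
Minimise 0.78x1 + 0.36x2 + 0.21x3 + 0.66x4 subject to:
  0.47x1 + 0.3x3 ≥ 0.8   (phosphorus (P₂O₅))
  0.19x1 + 0.16x4 ≥ 0.31   (nitrogen)
  0.59x2 ≥ 0.78   (potassium (K₂O))
  0.01x1 ≥ 0.02   (sulfur)
  x1, x2, x3, x4 ≥ 0.
The minimum-cost mix takes nothing from rock phosphate, calcium nitrate — only DAP, muriate of potash. The potassium (K₂O) and sulfur requirements are met with equality.
So DAP = 2 kg, muriate of potash = 1.322 kg.
Objective = 0.78·2 + 0.36·1.322 = 2.0359.

R$2.04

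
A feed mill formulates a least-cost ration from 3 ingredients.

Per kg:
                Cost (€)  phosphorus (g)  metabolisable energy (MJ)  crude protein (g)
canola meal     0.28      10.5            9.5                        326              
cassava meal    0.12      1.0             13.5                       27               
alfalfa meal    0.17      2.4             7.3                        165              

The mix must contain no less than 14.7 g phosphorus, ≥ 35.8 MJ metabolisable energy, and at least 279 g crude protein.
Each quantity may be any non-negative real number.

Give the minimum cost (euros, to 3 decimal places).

This is a linear program. Let x1 = kg of canola meal, x2 = kg of cassava meal, x3 = kg of alfalfa meal.
min 0.28x1 + 0.12x2 + 0.17x3 s.t.:
  10.5x1 + 1x2 + 2.4x3 ≥ 14.7   (phosphorus)
  9.5x1 + 13.5x2 + 7.3x3 ≥ 35.8   (metabolisable energy)
  326x1 + 27x2 + 165x3 ≥ 279   (crude protein)
  x1, x2, x3 ≥ 0.
The minimum-cost mix takes nothing from alfalfa meal — only canola meal, cassava meal. Binding constraints: phosphorus and metabolisable energy.
So canola meal = 1.23 kg, cassava meal = 1.786 kg.
Hence cost = 0.28·1.23 + 0.12·1.786 = €0.55872.

€0.559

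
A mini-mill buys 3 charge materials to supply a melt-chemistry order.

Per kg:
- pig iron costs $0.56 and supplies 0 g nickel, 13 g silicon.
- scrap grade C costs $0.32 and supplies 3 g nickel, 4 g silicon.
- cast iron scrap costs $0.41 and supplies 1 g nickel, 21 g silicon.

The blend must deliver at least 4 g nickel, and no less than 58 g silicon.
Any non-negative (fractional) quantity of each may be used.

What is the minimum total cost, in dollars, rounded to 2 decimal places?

Let x1 = kg of pig iron, x2 = kg of scrap grade C, x3 = kg of cast iron scrap.
Minimise 0.56x1 + 0.32x2 + 0.41x3 subject to:
  3x2 + 1x3 ≥ 4   (nickel)
  13x1 + 4x2 + 21x3 ≥ 58   (silicon)
  x1, x2, x3 ≥ 0.
At the optimum only scrap grade C, cast iron scrap are positive (pig iron = 0). Binding constraints: nickel and silicon.
Optimal quantities: scrap grade C = 0.4407 kg, cast iron scrap = 2.678 kg.
Total cost: 0.32·0.4407 + 0.41·2.678 = 1.2390.

$1.24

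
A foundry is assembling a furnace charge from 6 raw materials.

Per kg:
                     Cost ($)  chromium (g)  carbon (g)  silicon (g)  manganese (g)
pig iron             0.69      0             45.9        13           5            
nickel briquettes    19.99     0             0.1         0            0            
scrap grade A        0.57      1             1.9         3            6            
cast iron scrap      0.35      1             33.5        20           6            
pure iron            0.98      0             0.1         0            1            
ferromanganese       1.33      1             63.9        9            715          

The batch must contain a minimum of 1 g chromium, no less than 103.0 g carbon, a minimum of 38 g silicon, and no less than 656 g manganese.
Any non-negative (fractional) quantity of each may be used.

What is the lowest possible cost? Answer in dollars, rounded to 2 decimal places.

Let x1 = kg of pig iron, x2 = kg of nickel briquettes, x3 = kg of scrap grade A, x4 = kg of cast iron scrap, x5 = kg of pure iron, x6 = kg of ferromanganese.
Minimise 0.69x1 + 19.99x2 + 0.57x3 + 0.35x4 + 0.98x5 + 1.33x6 subject to:
  1x3 + 1x4 + 1x6 ≥ 1   (chromium)
  45.9x1 + 0.1x2 + 1.9x3 + 33.5x4 + 0.1x5 + 63.9x6 ≥ 103   (carbon)
  13x1 + 3x3 + 20x4 + 9x6 ≥ 38   (silicon)
  5x1 + 6x3 + 6x4 + 1x5 + 715x6 ≥ 656   (manganese)
  x1, x2, x3, x4, x5, x6 ≥ 0.
The cheapest feasible vertex uses only cast iron scrap, ferromanganese; pig iron, nickel briquettes, scrap grade A, pure iron are not used. The silicon and manganese requirements are met with equality.
Solving gives x4 = 1.493, x6 = 0.905.
Objective = 0.35·1.493 + 1.33·0.905 = 1.7262.

$1.73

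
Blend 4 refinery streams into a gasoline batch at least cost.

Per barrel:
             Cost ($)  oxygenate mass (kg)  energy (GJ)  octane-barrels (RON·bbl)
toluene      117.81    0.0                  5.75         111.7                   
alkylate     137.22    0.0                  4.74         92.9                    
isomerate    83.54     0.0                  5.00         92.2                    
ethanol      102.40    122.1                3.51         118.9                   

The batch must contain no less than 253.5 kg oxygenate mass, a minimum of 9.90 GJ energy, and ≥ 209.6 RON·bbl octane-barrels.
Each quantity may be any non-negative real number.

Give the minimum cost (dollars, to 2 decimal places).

Treat it as an LP. Let x1 = barrels of toluene, x2 = barrels of alkylate, x3 = barrels of isomerate, x4 = barrels of ethanol.
Minimise 117.81x1 + 137.22x2 + 83.54x3 + 102.4x4 subject to:
  122.1x4 ≥ 253.5   (oxygenate mass)
  5.75x1 + 4.74x2 + 5x3 + 3.51x4 ≥ 9.9   (energy)
  111.7x1 + 92.9x2 + 92.2x3 + 118.9x4 ≥ 209.6   (octane-barrels)
  x1, x2, x3, x4 ≥ 0.
At the optimum only isomerate, ethanol are positive (toluene, alkylate = 0). There the oxygenate mass and energy constraints are tight.
That vertex is x3 = 0.522531, x4 = 2.07617.
Cost = 83.54·0.522531 + 102.4·2.07617 = 256.2520.

$256.25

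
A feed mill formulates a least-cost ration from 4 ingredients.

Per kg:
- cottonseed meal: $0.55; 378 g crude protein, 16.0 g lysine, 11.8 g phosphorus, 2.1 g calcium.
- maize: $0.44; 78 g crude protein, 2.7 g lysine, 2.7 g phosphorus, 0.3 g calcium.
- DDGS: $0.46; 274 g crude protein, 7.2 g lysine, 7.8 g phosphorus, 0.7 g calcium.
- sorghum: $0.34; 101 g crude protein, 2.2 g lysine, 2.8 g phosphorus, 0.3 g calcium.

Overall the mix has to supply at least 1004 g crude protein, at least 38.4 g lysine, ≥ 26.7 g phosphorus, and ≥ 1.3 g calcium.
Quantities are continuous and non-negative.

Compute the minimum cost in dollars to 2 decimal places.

$1.46

Treat it as an LP. Let x1 = kg of cottonseed meal, x2 = kg of maize, x3 = kg of DDGS, x4 = kg of sorghum.
Minimise 0.55x1 + 0.44x2 + 0.46x3 + 0.34x4 with:
  378x1 + 78x2 + 274x3 + 101x4 ≥ 1004   (crude protein)
  16x1 + 2.7x2 + 7.2x3 + 2.2x4 ≥ 38.4   (lysine)
  11.8x1 + 2.7x2 + 7.8x3 + 2.8x4 ≥ 26.7   (phosphorus)
  2.1x1 + 0.3x2 + 0.7x3 + 0.3x4 ≥ 1.3   (calcium)
  x1, x2, x3, x4 ≥ 0.
The minimum-cost mix takes nothing from maize, DDGS, sorghum — only cottonseed meal. The crude protein requirement is met with equality.
Optimal quantities: cottonseed meal = 2.656 kg.
Objective = 0.55·2.656 = 1.4608.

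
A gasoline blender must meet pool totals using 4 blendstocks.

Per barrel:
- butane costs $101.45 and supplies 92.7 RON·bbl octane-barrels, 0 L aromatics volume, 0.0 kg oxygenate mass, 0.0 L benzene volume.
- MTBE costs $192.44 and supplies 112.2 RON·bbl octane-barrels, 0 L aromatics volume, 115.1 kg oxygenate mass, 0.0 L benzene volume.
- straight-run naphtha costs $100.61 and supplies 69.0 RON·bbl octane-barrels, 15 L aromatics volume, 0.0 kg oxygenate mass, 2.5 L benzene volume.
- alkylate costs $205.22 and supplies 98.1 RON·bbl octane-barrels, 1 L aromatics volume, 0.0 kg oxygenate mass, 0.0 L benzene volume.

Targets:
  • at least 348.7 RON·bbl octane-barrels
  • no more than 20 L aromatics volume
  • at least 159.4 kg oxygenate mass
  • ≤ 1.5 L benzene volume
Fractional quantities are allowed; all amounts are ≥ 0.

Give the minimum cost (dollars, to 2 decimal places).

$478.07

Let x1 = barrels of butane, x2 = barrels of MTBE, x3 = barrels of straight-run naphtha, x4 = barrels of alkylate.
Minimize 101.45x1 + 192.44x2 + 100.61x3 + 205.22x4 subject to:
  92.7x1 + 112.2x2 + 69x3 + 98.1x4 ≥ 348.7   (octane-barrels)
  15x3 + 1x4 ≤ 20   (aromatics volume)
  115.1x2 ≥ 159.4   (oxygenate mass)
  2.5x3 ≤ 1.5   (benzene volume)
  x1, x2, x3, x4 ≥ 0.
The minimum-cost mix takes nothing from straight-run naphtha, alkylate — only butane, MTBE. The octane-barrels and oxygenate mass requirements are met with equality.
Solving gives x1 = 2.0854, x2 = 1.3849.
Objective = 101.45·2.0854 + 192.44·1.3849 = 478.0740.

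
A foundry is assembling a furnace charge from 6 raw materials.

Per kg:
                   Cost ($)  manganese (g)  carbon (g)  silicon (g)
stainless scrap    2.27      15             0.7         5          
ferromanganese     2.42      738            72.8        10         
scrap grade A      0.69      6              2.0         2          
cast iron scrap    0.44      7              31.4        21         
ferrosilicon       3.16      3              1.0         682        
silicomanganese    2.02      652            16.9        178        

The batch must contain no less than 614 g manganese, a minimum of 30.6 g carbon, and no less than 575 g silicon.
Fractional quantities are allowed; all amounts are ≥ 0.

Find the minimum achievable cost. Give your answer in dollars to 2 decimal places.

This is a linear program. Let x1 = kg of stainless scrap, x2 = kg of ferromanganese, x3 = kg of scrap grade A, x4 = kg of cast iron scrap, x5 = kg of ferrosilicon, x6 = kg of silicomanganese.
Minimise 2.27x1 + 2.42x2 + 0.69x3 + 0.44x4 + 3.16x5 + 2.02x6 subject to:
  15x1 + 738x2 + 6x3 + 7x4 + 3x5 + 652x6 ≥ 614   (manganese)
  0.7x1 + 72.8x2 + 2x3 + 31.4x4 + 1x5 + 16.9x6 ≥ 30.6   (carbon)
  5x1 + 10x2 + 2x3 + 21x4 + 682x5 + 178x6 ≥ 575   (silicon)
  x1, x2, x3, x4, x5, x6 ≥ 0.
At the optimum only cast iron scrap, ferrosilicon, silicomanganese are positive (stainless scrap, ferromanganese, scrap grade A = 0). Binding constraints: manganese, carbon, silicon.
So cast iron scrap = 0.4531 kg, ferrosilicon = 0.5853 kg, silicomanganese = 0.9342 kg.
Cost = 0.44·0.4531 + 3.16·0.5853 + 2.02·0.9342 = 3.9360.

$3.94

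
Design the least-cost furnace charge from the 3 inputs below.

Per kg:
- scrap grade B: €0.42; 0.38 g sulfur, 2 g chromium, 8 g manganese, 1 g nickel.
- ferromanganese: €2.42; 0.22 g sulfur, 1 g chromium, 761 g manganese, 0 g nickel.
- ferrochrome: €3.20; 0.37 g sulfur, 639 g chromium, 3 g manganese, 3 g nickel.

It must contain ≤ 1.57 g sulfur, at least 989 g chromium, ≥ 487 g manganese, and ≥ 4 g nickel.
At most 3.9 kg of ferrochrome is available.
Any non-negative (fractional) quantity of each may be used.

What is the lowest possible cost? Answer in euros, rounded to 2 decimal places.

Let x1 = kg of scrap grade B, x2 = kg of ferromanganese, x3 = kg of ferrochrome.
min 0.42x1 + 2.42x2 + 3.2x3 s.t.:
  0.38x1 + 0.22x2 + 0.37x3 ≤ 1.57   (sulfur)
  2x1 + 1x2 + 639x3 ≥ 989   (chromium)
  8x1 + 761x2 + 3x3 ≥ 487   (manganese)
  1x1 + 3x3 ≥ 4   (nickel)
  x3 ≤ 3.9
  x1, x2, x3 ≥ 0.
The cheapest feasible vertex uses only ferromanganese, ferrochrome; scrap grade B is not used. The chromium and manganese requirements are met with equality.
So ferromanganese = 0.6338 kg, ferrochrome = 1.547 kg.
Total cost: 2.42·0.6338 + 3.2·1.547 = 6.4842.

€6.48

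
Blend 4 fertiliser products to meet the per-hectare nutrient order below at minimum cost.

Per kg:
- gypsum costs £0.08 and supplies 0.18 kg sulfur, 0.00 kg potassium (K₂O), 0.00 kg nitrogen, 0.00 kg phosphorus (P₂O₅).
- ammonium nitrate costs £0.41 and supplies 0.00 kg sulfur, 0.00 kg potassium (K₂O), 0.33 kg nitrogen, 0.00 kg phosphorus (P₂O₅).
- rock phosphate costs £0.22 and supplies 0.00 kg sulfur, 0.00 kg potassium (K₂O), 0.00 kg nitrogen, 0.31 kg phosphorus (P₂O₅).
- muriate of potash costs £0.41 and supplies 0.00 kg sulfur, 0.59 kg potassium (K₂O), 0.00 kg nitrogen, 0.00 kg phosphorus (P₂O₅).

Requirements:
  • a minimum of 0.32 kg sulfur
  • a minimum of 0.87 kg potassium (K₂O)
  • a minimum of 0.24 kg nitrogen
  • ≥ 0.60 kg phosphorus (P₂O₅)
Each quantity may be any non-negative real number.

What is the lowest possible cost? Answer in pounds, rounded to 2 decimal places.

Let x1 = kg of gypsum, x2 = kg of ammonium nitrate, x3 = kg of rock phosphate, x4 = kg of muriate of potash.
Minimize 0.08x1 + 0.41x2 + 0.22x3 + 0.41x4 s.t.:
  0.18x1 ≥ 0.32   (sulfur)
  0.59x4 ≥ 0.87   (potassium (K₂O))
  0.33x2 ≥ 0.24   (nitrogen)
  0.31x3 ≥ 0.6   (phosphorus (P₂O₅))
  x1, x2, x3, x4 ≥ 0.
All 4 inputs are positive at the optimum. Binding constraints: sulfur, potassium (K₂O), nitrogen, phosphorus (P₂O₅).
Optimal quantities: gypsum = 1.778 kg, ammonium nitrate = 0.7273 kg, rock phosphate = 1.935 kg, muriate of potash = 1.475 kg.
Total cost: 0.08·1.778 + 0.41·0.7273 + 0.22·1.935 + 0.41·1.475 = 1.4709.

£1.47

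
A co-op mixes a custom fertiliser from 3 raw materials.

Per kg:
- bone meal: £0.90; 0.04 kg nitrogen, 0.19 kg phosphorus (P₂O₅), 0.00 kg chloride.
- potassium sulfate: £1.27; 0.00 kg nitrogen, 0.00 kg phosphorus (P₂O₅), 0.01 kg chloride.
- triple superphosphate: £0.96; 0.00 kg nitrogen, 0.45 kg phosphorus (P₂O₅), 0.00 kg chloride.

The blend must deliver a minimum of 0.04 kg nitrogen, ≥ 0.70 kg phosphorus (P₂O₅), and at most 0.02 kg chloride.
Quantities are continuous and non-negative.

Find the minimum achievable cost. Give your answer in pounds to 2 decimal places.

Let x1 = kg of bone meal, x2 = kg of potassium sulfate, x3 = kg of triple superphosphate.
min 0.9x1 + 1.27x2 + 0.96x3 s.t.:
  0.04x1 ≥ 0.04   (nitrogen)
  0.19x1 + 0.45x3 ≥ 0.7   (phosphorus (P₂O₅))
  0.01x2 ≤ 0.02   (chloride)
  x1, x2, x3 ≥ 0.
The minimum-cost mix takes nothing from potassium sulfate — only bone meal, triple superphosphate. There the nitrogen and phosphorus (P₂O₅) constraints are tight.
That vertex is x1 = 1, x3 = 1.133.
Objective = 0.9·1 + 0.96·1.133 = 1.9877.

£1.99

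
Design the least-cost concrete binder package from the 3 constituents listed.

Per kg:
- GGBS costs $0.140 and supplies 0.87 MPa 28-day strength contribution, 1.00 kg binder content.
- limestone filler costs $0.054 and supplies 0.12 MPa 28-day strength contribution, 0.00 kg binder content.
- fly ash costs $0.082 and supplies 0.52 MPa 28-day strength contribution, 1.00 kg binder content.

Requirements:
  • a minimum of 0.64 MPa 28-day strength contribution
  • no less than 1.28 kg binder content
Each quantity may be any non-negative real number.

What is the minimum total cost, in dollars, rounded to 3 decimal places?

Let x1 = kg of GGBS, x2 = kg of limestone filler, x3 = kg of fly ash.
Minimise 0.14x1 + 0.054x2 + 0.082x3 s.t.:
  0.87x1 + 0.12x2 + 0.52x3 ≥ 0.64   (28-day strength contribution)
  1x1 + 1x3 ≥ 1.28   (binder content)
  x1, x2, x3 ≥ 0.
The minimum-cost mix takes nothing from GGBS, limestone filler — only fly ash. Binding constraint: binder content.
That vertex is x3 = 1.28.
Hence cost = 0.082·1.28 = $0.10496.

$0.105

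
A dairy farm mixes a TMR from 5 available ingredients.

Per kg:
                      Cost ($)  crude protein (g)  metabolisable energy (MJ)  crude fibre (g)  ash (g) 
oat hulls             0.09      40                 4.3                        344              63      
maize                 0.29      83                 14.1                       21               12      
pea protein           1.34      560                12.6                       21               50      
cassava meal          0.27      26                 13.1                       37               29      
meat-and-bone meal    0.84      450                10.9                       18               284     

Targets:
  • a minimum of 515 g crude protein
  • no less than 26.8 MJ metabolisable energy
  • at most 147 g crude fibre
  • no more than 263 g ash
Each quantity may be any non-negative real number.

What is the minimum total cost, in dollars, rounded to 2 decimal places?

This is a linear program. Let x1 = kg of oat hulls, x2 = kg of maize, x3 = kg of pea protein, x4 = kg of cassava meal, x5 = kg of meat-and-bone meal.
min 0.09x1 + 0.29x2 + 1.34x3 + 0.27x4 + 0.84x5 with:
  40x1 + 83x2 + 560x3 + 26x4 + 450x5 ≥ 515   (crude protein)
  4.3x1 + 14.1x2 + 12.6x3 + 13.1x4 + 10.9x5 ≥ 26.8   (metabolisable energy)
  344x1 + 21x2 + 21x3 + 37x4 + 18x5 ≤ 147   (crude fibre)
  63x1 + 12x2 + 50x3 + 29x4 + 284x5 ≤ 263   (ash)
  x1, x2, x3, x4, x5 ≥ 0.
The optimal basis is {maize, pea protein, meat-and-bone meal}; oat hulls, cassava meal drop out. Binding constraints: crude protein, metabolisable energy, ash.
Solving gives x2 = 1.189, x3 = 0.04621, x5 = 0.8677.
Cost = 0.29·1.189 + 1.34·0.04621 + 0.84·0.8677 = 1.1356.

$1.14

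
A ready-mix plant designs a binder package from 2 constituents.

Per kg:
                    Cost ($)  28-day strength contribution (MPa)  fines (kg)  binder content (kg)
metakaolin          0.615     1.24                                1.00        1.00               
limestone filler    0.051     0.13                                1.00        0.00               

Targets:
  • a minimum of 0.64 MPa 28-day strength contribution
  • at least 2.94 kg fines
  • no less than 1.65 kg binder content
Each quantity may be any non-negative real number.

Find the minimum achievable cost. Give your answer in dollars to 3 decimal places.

Let x1 = kg of metakaolin, x2 = kg of limestone filler.
Minimise 0.615x1 + 0.051x2 subject to:
  1.24x1 + 0.13x2 ≥ 0.64   (28-day strength contribution)
  1x1 + 1x2 ≥ 2.94   (fines)
  1x1 ≥ 1.65   (binder content)
  x1, x2 ≥ 0.
Both inputs are positive at the optimum. Binding constraints: fines and binder content.
That vertex is x1 = 1.65, x2 = 1.29.
Objective = 0.615·1.65 + 0.051·1.29 = 1.08054.

$1.081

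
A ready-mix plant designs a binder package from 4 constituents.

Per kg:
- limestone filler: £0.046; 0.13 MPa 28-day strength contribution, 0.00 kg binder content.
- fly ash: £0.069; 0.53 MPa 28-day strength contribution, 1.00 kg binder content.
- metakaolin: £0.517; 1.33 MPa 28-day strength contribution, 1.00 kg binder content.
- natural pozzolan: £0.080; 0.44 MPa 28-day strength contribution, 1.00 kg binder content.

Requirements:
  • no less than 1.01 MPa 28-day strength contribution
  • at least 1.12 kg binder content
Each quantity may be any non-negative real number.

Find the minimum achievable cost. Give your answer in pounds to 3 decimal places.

This is a linear program. Let x1 = kg of limestone filler, x2 = kg of fly ash, x3 = kg of metakaolin, x4 = kg of natural pozzolan.
Minimize 0.046x1 + 0.069x2 + 0.517x3 + 0.08x4 with:
  0.13x1 + 0.53x2 + 1.33x3 + 0.44x4 ≥ 1.01   (28-day strength contribution)
  1x2 + 1x3 + 1x4 ≥ 1.12   (binder content)
  x1, x2, x3, x4 ≥ 0.
The cheapest feasible vertex uses only fly ash; limestone filler, metakaolin, natural pozzolan are not used. There the 28-day strength contribution constraint is tight.
Optimal quantities: fly ash = 1.9057 kg.
Cost = 0.069·1.9057 = 0.13149.

£0.131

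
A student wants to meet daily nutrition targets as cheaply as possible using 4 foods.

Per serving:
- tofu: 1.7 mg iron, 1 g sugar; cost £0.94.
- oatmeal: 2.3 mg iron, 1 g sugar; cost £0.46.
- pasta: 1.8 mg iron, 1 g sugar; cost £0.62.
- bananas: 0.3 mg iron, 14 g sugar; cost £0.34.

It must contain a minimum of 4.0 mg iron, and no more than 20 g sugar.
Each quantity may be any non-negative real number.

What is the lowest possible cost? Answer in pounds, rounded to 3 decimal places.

£0.800

Set it up as a linear program. Let x1 = servings of tofu, x2 = servings of oatmeal, x3 = servings of pasta, x4 = servings of bananas.
Minimize 0.94x1 + 0.46x2 + 0.62x3 + 0.34x4 with:
  1.7x1 + 2.3x2 + 1.8x3 + 0.3x4 ≥ 4   (iron)
  1x1 + 1x2 + 1x3 + 14x4 ≤ 20   (sugar)
  x1, x2, x3, x4 ≥ 0.
The cheapest feasible vertex uses only oatmeal; tofu, pasta, bananas are not used. The iron requirement is met with equality.
Optimal quantities: oatmeal = 1.739 servings.
Hence cost = 0.46·1.739 = £0.79994.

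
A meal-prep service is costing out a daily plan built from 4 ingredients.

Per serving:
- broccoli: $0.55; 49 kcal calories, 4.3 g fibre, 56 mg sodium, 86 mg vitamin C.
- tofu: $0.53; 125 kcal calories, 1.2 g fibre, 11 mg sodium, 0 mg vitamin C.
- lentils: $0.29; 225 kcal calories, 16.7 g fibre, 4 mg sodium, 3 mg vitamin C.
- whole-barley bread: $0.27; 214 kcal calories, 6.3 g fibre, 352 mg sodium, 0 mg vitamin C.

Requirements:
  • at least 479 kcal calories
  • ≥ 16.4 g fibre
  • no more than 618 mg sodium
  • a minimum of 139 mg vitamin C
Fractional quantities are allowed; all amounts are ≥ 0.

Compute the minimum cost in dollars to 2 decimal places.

Treat it as an LP. Let x1 = servings of broccoli, x2 = servings of tofu, x3 = servings of lentils, x4 = servings of whole-barley bread.
Minimise 0.55x1 + 0.53x2 + 0.29x3 + 0.27x4 with:
  49x1 + 125x2 + 225x3 + 214x4 ≥ 479   (calories)
  4.3x1 + 1.2x2 + 16.7x3 + 6.3x4 ≥ 16.4   (fibre)
  56x1 + 11x2 + 4x3 + 352x4 ≤ 618   (sodium)
  86x1 + 3x3 ≥ 139   (vitamin C)
  x1, x2, x3, x4 ≥ 0.
The optimal basis is {broccoli, lentils}; tofu, whole-barley bread drop out. Binding constraints: calories and vitamin C.
That vertex is x1 = 1.554, x3 = 1.791.
Objective = 0.55·1.554 + 0.29·1.791 = 1.3741.

$1.37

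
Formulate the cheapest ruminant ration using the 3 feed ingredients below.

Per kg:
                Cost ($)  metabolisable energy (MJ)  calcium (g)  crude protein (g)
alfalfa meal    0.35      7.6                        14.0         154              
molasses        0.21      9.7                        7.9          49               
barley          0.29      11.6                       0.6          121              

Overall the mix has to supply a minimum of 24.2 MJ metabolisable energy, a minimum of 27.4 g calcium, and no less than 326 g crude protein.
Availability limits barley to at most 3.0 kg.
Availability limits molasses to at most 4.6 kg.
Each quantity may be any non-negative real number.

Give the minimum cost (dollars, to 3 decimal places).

$0.822

This is a linear program. Let x1 = kg of alfalfa meal, x2 = kg of molasses, x3 = kg of barley.
Minimize 0.35x1 + 0.21x2 + 0.29x3 subject to:
  7.6x1 + 9.7x2 + 11.6x3 ≥ 24.2   (metabolisable energy)
  14x1 + 7.9x2 + 0.6x3 ≥ 27.4   (calcium)
  154x1 + 49x2 + 121x3 ≥ 326   (crude protein)
  x3 ≤ 3
  x2 ≤ 4.6
  x1, x2, x3 ≥ 0.
The optimal mix uses every input. The metabolisable energy, calcium, crude protein requirements are met with equality.
Solving gives x1 = 1.511, x2 = 0.7545, x3 = 0.465.
Objective = 0.35·1.511 + 0.21·0.7545 + 0.29·0.465 = 0.82215.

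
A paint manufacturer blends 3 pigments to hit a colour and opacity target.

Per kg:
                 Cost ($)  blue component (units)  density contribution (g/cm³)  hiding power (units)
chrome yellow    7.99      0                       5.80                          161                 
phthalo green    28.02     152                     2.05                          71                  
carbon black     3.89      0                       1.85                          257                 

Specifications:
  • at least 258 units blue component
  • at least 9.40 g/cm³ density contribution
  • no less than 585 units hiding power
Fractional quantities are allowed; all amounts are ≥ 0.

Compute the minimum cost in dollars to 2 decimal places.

$57.67

Treat it as an LP. Let x1 = kg of chrome yellow, x2 = kg of phthalo green, x3 = kg of carbon black.
min 7.99x1 + 28.02x2 + 3.89x3 with:
  152x2 ≥ 258   (blue component)
  5.8x1 + 2.05x2 + 1.85x3 ≥ 9.4   (density contribution)
  161x1 + 71x2 + 257x3 ≥ 585   (hiding power)
  x1, x2, x3 ≥ 0.
The optimal mix uses every input. There the blue component, density contribution, hiding power constraints are tight.
So chrome yellow = 0.5552 kg, phthalo green = 1.697 kg, carbon black = 1.46 kg.
Hence cost = 7.99·0.5552 + 28.02·1.697 + 3.89·1.46 = $57.6654.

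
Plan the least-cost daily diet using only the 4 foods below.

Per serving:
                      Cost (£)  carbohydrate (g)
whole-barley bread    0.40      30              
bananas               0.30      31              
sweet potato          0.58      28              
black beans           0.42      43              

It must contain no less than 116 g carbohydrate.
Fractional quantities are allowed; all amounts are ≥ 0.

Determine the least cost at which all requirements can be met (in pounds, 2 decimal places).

Let x1 = servings of whole-barley bread, x2 = servings of bananas, x3 = servings of sweet potato, x4 = servings of black beans.
Minimize 0.4x1 + 0.3x2 + 0.58x3 + 0.42x4 with:
  30x1 + 31x2 + 28x3 + 43x4 ≥ 116   (carbohydrate)
  x1, x2, x3, x4 ≥ 0.
At the optimum only bananas is positive (whole-barley bread, sweet potato, black beans = 0). There the carbohydrate constraint is tight.
So bananas = 3.742 servings.
Objective = 0.3·3.742 = 1.1226.

£1.12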